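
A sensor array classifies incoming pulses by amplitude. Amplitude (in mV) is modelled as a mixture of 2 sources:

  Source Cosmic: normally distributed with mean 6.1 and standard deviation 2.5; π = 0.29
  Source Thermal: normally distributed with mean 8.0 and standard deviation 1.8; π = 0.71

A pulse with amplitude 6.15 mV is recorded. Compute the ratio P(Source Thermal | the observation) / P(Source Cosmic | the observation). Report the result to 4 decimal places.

2.0056

Only the two components matter; the odds are (w_i f_i(x)) / (w_j f_j(x)).
Component likelihoods at x = 6.15 mV:
  f_Cosmic = 0.159545
  f_Thermal = 0.130695
Odds = (0.71/0.29) × (0.130695/0.159545) = 2.44828 × 0.819173 ≈ 2.0056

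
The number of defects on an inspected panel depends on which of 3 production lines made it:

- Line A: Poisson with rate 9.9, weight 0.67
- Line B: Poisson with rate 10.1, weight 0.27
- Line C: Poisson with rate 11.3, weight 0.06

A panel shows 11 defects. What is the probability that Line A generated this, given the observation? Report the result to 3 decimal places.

P(component k | x) = w_k·f_k(x) / marginal(x), where marginal(x) = Σ_j w_j·f_j(x).
Component likelihoods at x = 11 defects:
  p_A = 0.112542
  p_B = 0.114817
  p_C = 0.118899
Weight by the priors:
  w_A·p_A = 0.67 × 0.112542 = 0.0754034
  w_B·p_B = 0.27 × 0.114817 = 0.0310005
  w_C·p_C = 0.06 × 0.118899 = 0.00713396
Denominator: 0.0754034 + 0.0310005 + 0.00713396 = 0.113538
Responsibility of Line A: 0.0754034 / 0.113538 ≈ 0.664

0.664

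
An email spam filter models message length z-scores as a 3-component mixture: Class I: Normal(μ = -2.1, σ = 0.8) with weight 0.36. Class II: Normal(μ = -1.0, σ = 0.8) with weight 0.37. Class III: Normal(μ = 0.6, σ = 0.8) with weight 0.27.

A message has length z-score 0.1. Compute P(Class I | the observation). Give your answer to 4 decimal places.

Posterior ∝ prior × likelihood, so P(k | x) ∝ π_k f_k(x); normalise over all components.
Evaluate each component's likelihood at the observed value:
  L_I = 0.011367
  L_II = 0.193765
  L_III = 0.410201
Multiply by the mixture weights:
  π_I·L_I = 0.36 × 0.011367 = 0.0040921
  π_II·L_II = 0.37 × 0.193765 = 0.0716932
  π_III·L_III = 0.27 × 0.410201 = 0.110754
Denominator: 0.0040921 + 0.0716932 + 0.110754 = 0.18654
So the posterior for Class I is 0.0040921 / 0.18654 ≈ 0.0219.

0.0219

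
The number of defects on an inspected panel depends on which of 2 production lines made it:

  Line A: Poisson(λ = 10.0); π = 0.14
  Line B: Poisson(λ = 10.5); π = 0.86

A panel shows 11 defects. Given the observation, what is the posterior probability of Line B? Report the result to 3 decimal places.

0.864

Apply Bayes' rule: the posterior for each component is proportional to its prior times its likelihood at x.
Component likelihoods at x = 11 defects:
  f_A = 0.113736
  f_B = 0.117987
Weight by the priors:
  π_A·f_A = 0.14 × 0.113736 = 0.0159231
  π_B·f_B = 0.86 × 0.117987 = 0.101469
Denominator: 0.0159231 + 0.101469 = 0.117392
So the posterior for Line B is 0.101469 / 0.117392 ≈ 0.864.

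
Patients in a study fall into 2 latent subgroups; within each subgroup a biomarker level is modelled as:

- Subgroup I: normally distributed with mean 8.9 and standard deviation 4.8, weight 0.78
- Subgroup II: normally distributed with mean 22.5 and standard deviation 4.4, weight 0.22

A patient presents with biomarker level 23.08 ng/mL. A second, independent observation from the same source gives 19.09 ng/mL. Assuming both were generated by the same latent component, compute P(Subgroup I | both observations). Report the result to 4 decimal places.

0.0054

Apply Bayes' rule: the posterior for each component is proportional to its prior times its likelihood at x.
Since both observations come from the same component, the likelihood for component k is f_k(x₁)·f_k(x₂).
  f_I = [(1/(4.8·√(2π)))·exp(−(23.08−8.9)²/(2·4.8²)) = 0.083113·exp(-4.36355) = 0.00105829] × [0.00873042] = 9.23928e-06
  f_II = [(1/(4.4·√(2π)))·exp(−(23.08−22.5)²/(2·4.4²)) = 0.090669·exp(-0.00869) = 0.0898844] × [0.067148] = 0.00603556
Multiply by the mixture weights:
  π_I·f_I = 0.78 × 9.23928e-06 = 7.20664e-06
  π_II·f_II = 0.22 × 0.00603556 = 0.00132782
Normaliser: 7.20664e-06 + 0.00132782 = 0.00133503
P(Subgroup I | x₁,x₂) ≈ 0.0054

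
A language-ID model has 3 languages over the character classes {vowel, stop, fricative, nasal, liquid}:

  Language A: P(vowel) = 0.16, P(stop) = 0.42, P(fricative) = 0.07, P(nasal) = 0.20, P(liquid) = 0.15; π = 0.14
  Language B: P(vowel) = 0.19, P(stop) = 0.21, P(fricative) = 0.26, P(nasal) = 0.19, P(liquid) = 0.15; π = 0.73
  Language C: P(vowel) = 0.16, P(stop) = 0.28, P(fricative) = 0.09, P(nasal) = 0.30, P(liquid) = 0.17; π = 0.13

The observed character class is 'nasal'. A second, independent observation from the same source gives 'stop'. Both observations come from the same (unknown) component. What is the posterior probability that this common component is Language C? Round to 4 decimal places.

P(component k | x) = π_k·f_k(x) / marginal(x), where marginal(x) = Σ_j π_j·f_j(x).
Since both observations come from the same component, the likelihood for component k is f_k(x₁)·f_k(x₂).
  p_A = [P(nasal | comp) = 0.20] × [0.42] = 0.084
  p_B = [P(nasal | comp) = 0.19] × [0.21] = 0.0399
  p_C = [P(nasal | comp) = 0.30] × [0.28] = 0.084
Unnormalised posteriors:
  π_A·p_A = 0.14 × 0.084 = 0.01176
  π_B·p_B = 0.73 × 0.0399 = 0.029127
  π_C·p_C = 0.13 × 0.084 = 0.01092
Denominator: 0.01176 + 0.029127 + 0.01092 = 0.051807
So the posterior for Language C is 0.01092 / 0.051807 ≈ 0.2108.

0.2108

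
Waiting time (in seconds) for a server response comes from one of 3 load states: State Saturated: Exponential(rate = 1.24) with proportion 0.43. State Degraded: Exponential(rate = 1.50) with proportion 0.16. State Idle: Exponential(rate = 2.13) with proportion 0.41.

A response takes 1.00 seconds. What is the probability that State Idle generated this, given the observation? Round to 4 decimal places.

Posterior ∝ prior × likelihood, so P(k | x) ∝ P(Z=k) f_k(x); normalise over all components.
Component likelihoods at x = 1.00 seconds:
  f_Saturated = 1.24·e^(−1.24·1.00) = 1.24·e^(−1.2400) = 0.358836
  f_Degraded = 1.50·e^(−1.50·1.00) = 1.50·e^(−1.5000) = 0.334695
  f_Idle = 2.13·e^(−2.13·1.00) = 2.13·e^(−2.1300) = 0.253123
Weight by the priors:
  P(Z=Saturated)·f_Saturated = 0.43 × 0.358836 = 0.1543
  P(Z=Degraded)·f_Degraded = 0.16 × 0.334695 = 0.0535512
  P(Z=Idle)·f_Idle = 0.41 × 0.253123 = 0.103781
Evidence: 0.1543 + 0.0535512 + 0.103781 = 0.311632
P(State Idle | the observation) ≈ 0.3330

0.3330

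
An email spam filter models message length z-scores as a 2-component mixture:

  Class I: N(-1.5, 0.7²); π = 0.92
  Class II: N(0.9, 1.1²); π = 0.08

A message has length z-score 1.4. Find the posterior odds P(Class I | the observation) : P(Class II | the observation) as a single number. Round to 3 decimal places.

Only the two components matter; the odds are (P(Z=i) f_i(x)) / (P(Z=j) f_j(x)).
Evaluate each component's likelihood at the observed value:
  p_I = (1/(0.7·√(2π)))·exp(−(1.4−-1.5)²/(2·0.7²)) = 0.569918·exp(-8.58163) = 0.00010687
  p_II = (1/(1.1·√(2π)))·exp(−(1.4−0.9)²/(2·1.1²)) = 0.362675·exp(-0.10331) = 0.327079
9.83205e-05 / 0.0261663 ≈ 0.004

0.004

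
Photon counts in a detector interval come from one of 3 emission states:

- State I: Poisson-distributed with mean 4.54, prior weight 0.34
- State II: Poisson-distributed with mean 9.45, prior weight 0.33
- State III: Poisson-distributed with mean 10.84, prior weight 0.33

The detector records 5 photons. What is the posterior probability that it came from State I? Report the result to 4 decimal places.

0.7053

Posterior ∝ prior × likelihood, so P(k | x) ∝ P(Z=k) f_k(x); normalise over all components.
Evaluate each component's likelihood at the observed value:
  f_I = e^(−4.54)·4.54^5/5! = 0.171554
  f_II = e^(−9.45)·9.45^5/5! = 0.0494191
  f_III = e^(−10.84)·10.84^5/5! = 0.0244463
Multiply by the mixture weights:
  P(Z=I)·f_I = 0.34 × 0.171554 = 0.0583284
  P(Z=II)·f_II = 0.33 × 0.0494191 = 0.0163083
  P(Z=III)·f_III = 0.33 × 0.0244463 = 0.00806728
Denominator: 0.0583284 + 0.0163083 + 0.00806728 = 0.082704
So the posterior for State I is 0.0583284 / 0.082704 ≈ 0.7053.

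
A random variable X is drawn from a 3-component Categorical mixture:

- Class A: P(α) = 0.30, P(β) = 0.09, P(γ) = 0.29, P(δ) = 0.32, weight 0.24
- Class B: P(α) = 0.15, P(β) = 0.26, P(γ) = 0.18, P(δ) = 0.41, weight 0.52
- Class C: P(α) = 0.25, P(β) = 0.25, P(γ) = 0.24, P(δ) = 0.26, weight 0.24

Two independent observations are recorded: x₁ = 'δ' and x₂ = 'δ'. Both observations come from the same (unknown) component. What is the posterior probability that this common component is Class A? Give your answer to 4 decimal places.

P(component k | x) = P(Z=k)·f_k(x) / marginal(x), where marginal(x) = Σ_j P(Z=j)·f_j(x).
Since both observations come from the same component, the likelihood for component k is f_k(x₁)·f_k(x₂).
  f_A = [0.32] × [0.32] = 0.1024
  f_B = [0.41] × [0.41] = 0.1681
  f_C = [0.26] × [0.26] = 0.0676
Unnormalised posteriors:
  P(Z=A)·f_A = 0.24 × 0.1024 = 0.024576
  P(Z=B)·f_B = 0.52 × 0.1681 = 0.087412
  P(Z=C)·f_C = 0.24 × 0.0676 = 0.016224
Denominator: 0.024576 + 0.087412 + 0.016224 = 0.128212
So the posterior for Class A is 0.024576 / 0.128212 ≈ 0.1917.

0.1917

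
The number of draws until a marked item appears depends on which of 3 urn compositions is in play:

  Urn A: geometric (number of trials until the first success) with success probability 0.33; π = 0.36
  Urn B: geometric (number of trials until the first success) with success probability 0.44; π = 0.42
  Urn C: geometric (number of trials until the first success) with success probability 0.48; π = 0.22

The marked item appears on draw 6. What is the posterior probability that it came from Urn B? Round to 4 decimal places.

0.3366

Posterior ∝ prior × likelihood, so P(k | x) ∝ π_k f_k(x); normalise over all components.
Evaluate each component's likelihood at the observed value:
  L_A = 0.33·(1−0.33)^5 = 0.33·0.135013 = 0.0445541
  L_B = 0.44·(1−0.44)^5 = 0.44·0.0550732 = 0.0242322
  L_C = 0.48·(1−0.48)^5 = 0.48·0.0380204 = 0.0182498
Unnormalised posteriors:
  π_A·L_A = 0.36 × 0.0445541 = 0.0160395
  π_B·L_B = 0.42 × 0.0242322 = 0.0101775
  π_C·L_C = 0.22 × 0.0182498 = 0.00401495
Evidence: 0.0160395 + 0.0101775 + 0.00401495 = 0.030232
P(Urn B | the observation) ≈ 0.3366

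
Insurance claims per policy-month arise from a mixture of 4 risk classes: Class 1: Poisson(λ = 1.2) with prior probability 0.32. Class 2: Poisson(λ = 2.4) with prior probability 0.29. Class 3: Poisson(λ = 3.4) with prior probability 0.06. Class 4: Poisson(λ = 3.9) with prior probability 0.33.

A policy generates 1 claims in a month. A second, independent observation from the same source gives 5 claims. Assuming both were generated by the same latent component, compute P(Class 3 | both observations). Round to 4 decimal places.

The responsibility of component k is π_k f_k(x) divided by Σ_j π_j f_j(x).
Since both observations come from the same component, the likelihood for component k is f_k(x₁)·f_k(x₂).
  p_1 = [e^(−1.2)·1.2^1/1! = 0.361433] × [0.00624556] = 0.00225735
  p_2 = [e^(−2.4)·2.4^1/1! = 0.217723] × [0.0601961] = 0.0131061
  p_3 = [e^(−3.4)·3.4^1/1! = 0.113469] × [0.126361] = 0.014338
  p_4 = [e^(−3.9)·3.9^1/1! = 0.0789435] × [0.152193] = 0.0120146
Weight by the priors:
  π_1·p_1 = 0.32 × 0.00225735 = 0.000722353
  π_2·p_2 = 0.29 × 0.0131061 = 0.00380076
  π_3·p_3 = 0.06 × 0.014338 = 0.000860282
  π_4·p_4 = 0.33 × 0.0120146 = 0.00396482
Normaliser: 0.000722353 + 0.00380076 + 0.000860282 + 0.00396482 = 0.00934822
So the posterior for Class 3 is 0.000860282 / 0.00934822 ≈ 0.0920.

0.0920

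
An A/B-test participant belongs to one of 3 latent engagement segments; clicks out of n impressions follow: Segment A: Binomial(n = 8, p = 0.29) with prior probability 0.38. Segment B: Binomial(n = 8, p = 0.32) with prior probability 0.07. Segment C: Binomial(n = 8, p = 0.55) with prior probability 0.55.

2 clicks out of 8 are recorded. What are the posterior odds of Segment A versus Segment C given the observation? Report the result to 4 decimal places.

2.9632

The posterior odds equal the prior odds times the likelihood ratio: (π_i/π_j)·(f_i(x)/f_j(x)).
Binomial probabilities:
  p_A = C(8,2)·0.29^2·0.71^6 = 28·0.0841·0.1281 = 0.301651
  p_B = C(8,2)·0.32^2·0.68^6 = 28·0.1024·0.0988675 = 0.283473
  p_C = C(8,2)·0.55^2·0.45^6 = 28·0.3025·0.00830377 = 0.0703329
0.114627 / 0.0386831 ≈ 2.9632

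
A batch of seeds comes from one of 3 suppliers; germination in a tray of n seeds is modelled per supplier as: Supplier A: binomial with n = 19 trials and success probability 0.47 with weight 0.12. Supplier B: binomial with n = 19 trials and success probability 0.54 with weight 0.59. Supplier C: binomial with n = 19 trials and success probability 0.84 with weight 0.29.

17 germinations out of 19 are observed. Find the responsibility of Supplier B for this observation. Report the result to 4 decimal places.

Posterior ∝ prior × likelihood, so P(k | x) ∝ w_k f_k(x); normalise over all components.
Component likelihoods at x = 17 germinations out of 19:
  L_A = 0.000128
  L_B = 0.00102142
  L_C = 0.225935
Unnormalised posteriors:
  w_A·L_A = 0.12 × 0.000128 = 1.53601e-05
  w_B·L_B = 0.59 × 0.00102142 = 0.00060264
  w_C·L_C = 0.29 × 0.225935 = 0.0655212
Denominator: 1.53601e-05 + 0.00060264 + 0.0655212 = 0.0661392
P(Supplier B | 17 germinations out of 19) = 0.00060264 / 0.0661392 ≈ 0.0091

0.0091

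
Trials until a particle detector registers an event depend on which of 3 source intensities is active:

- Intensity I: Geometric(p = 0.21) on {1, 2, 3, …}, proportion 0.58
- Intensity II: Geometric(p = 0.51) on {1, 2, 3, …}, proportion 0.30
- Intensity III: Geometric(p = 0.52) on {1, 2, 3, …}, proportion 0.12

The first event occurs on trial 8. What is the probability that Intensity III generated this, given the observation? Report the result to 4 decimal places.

Posterior ∝ prior × likelihood, so P(k | x) ∝ P(Z=k) f_k(x); normalise over all components.
Evaluate each component's likelihood at the observed value:
  p_I = 0.21·(1−0.21)^7 = 0.21·0.192039 = 0.0403282
  p_II = 0.51·(1−0.51)^7 = 0.51·0.00678223 = 0.00345894
  p_III = 0.52·(1−0.52)^7 = 0.52·0.00587068 = 0.00305276
Unnormalised posteriors:
  P(Z=I)·p_I = 0.58 × 0.0403282 = 0.0233904
  P(Z=II)·p_II = 0.30 × 0.00345894 = 0.00103768
  P(Z=III)·p_III = 0.12 × 0.00305276 = 0.000366331
Normaliser: 0.0233904 + 0.00103768 + 0.000366331 = 0.0247944
Responsibility of Intensity III: 0.000366331 / 0.0247944 ≈ 0.0148

0.0148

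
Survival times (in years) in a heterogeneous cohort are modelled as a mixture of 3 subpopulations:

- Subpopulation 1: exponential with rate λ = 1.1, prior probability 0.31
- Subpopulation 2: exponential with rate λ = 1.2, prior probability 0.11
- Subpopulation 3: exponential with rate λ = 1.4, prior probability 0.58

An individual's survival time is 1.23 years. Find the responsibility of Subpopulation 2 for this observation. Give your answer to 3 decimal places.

0.115

P(component k | x) = π_k·f_k(x) / marginal(x), where marginal(x) = Σ_j π_j·f_j(x).
Exponential densities:
  p_1 = 1.1·e^(−1.1·1.23) = 1.1·e^(−1.3530) = 0.28431
  p_2 = 1.2·e^(−1.2·1.23) = 1.2·e^(−1.4760) = 0.27426
  p_3 = 1.4·e^(−1.4·1.23) = 1.4·e^(−1.7220) = 0.250192
Multiply by the mixture weights:
  π_1·p_1 = 0.31 × 0.28431 = 0.0881361
  π_2·p_2 = 0.11 × 0.27426 = 0.0301686
  π_3·p_3 = 0.58 × 0.250192 = 0.145111
Sum: 0.0881361 + 0.0301686 + 0.145111 = 0.263416
P(Subpopulation 2 | x) ≈ 0.115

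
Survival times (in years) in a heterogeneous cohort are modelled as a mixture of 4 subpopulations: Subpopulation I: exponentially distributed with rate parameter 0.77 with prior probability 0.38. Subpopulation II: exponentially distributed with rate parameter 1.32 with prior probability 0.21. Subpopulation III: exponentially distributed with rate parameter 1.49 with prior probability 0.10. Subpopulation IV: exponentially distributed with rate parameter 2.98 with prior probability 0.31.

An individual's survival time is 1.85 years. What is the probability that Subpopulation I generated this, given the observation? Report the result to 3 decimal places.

By Bayes' theorem, P(k | x) = w_k f_k(x) / Σ_j w_j f_j(x).
Component likelihoods at x = 1.85 years:
  L_I = 0.77·e^(−0.77·1.85) = 0.77·e^(−1.4245) = 0.185284
  L_II = 1.32·e^(−1.32·1.85) = 1.32·e^(−2.4420) = 0.114822
  L_III = 1.49·e^(−1.49·1.85) = 1.49·e^(−2.7565) = 0.0946354
  L_IV = 2.98·e^(−2.98·1.85) = 2.98·e^(−5.5130) = 0.0120213
Weight by the priors:
  w_I·L_I = 0.38 × 0.185284 = 0.070408
  w_II·L_II = 0.21 × 0.114822 = 0.0241127
  w_III·L_III = 0.10 × 0.0946354 = 0.00946354
  w_IV·L_IV = 0.31 × 0.0120213 = 0.0037266
Marginal: 0.070408 + 0.0241127 + 0.00946354 + 0.0037266 = 0.107711
P(Subpopulation I | the observation) = 0.070408 / 0.107711 ≈ 0.654

0.654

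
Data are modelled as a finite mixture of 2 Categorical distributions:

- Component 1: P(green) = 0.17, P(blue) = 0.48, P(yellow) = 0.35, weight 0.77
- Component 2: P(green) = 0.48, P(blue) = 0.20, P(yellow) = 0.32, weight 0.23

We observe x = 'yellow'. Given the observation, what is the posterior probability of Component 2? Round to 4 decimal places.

P(component k | x) = P(Z=k)·f_k(x) / marginal(x), where marginal(x) = Σ_j P(Z=j)·f_j(x).
Evaluate each component's likelihood at the observed value:
  L_1 = 0.35
  L_2 = 0.32
Prior × likelihood for each component:
  P(Z=1)·L_1 = 0.77 × 0.35 = 0.2695
  P(Z=2)·L_2 = 0.23 × 0.32 = 0.0736
Marginal: 0.2695 + 0.0736 = 0.3431
Responsibility of Component 2: 0.0736 / 0.3431 ≈ 0.2145

0.2145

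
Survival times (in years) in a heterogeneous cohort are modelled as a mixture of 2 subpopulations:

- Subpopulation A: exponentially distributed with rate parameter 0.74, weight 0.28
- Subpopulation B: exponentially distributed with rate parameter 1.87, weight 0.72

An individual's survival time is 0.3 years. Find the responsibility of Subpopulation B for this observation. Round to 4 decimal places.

0.8224

By Bayes' theorem, P(k | x) = P(Z=k) f_k(x) / Σ_j P(Z=j) f_j(x).
Component likelihoods at x = 0.3 years:
  L_A = 0.592677
  L_B = 1.06709
Weight by the priors:
  P(Z=A)·L_A = 0.28 × 0.592677 = 0.16595
  P(Z=B)·L_B = 0.72 × 1.06709 = 0.768307
Normaliser: 0.16595 + 0.768307 = 0.934257
Responsibility of Subpopulation B: 0.768307 / 0.934257 ≈ 0.8224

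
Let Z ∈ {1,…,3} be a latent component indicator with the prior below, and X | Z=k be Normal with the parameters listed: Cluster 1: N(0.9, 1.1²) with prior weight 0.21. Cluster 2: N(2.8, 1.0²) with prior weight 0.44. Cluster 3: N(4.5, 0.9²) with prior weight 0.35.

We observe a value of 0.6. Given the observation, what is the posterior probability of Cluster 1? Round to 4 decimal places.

0.8245

The responsibility of component k is π_k f_k(x) divided by Σ_j π_j f_j(x).
Normal densities:
  p_1 = 0.349435
  p_2 = 0.0354746
  p_3 = 3.70787e-05
Multiply by the mixture weights:
  π_1·p_1 = 0.21 × 0.349435 = 0.0733813
  π_2·p_2 = 0.44 × 0.0354746 = 0.0156088
  π_3·p_3 = 0.35 × 3.70787e-05 = 1.29776e-05
Sum: 0.0733813 + 0.0156088 + 1.29776e-05 = 0.0890031
P(Cluster 1 | the observation) ≈ 0.8245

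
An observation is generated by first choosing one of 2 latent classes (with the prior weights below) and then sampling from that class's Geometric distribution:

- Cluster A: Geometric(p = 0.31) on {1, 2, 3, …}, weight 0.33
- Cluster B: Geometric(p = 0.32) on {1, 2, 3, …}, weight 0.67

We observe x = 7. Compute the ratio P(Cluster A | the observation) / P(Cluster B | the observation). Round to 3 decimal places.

0.521

Since P(k|x) ∝ π_k f_k(x), the posterior odds are π_i f_i(x) / (π_j f_j(x)).
Component likelihoods at x = 7:
  p_A = 0.31·(1−0.31)^6 = 0.31·0.107918 = 0.0334546
  p_B = 0.32·(1−0.32)^6 = 0.32·0.0988675 = 0.0316376
Odds = (0.33/0.67) × (0.0334546/0.0316376) = 0.492537 × 1.05743 ≈ 0.521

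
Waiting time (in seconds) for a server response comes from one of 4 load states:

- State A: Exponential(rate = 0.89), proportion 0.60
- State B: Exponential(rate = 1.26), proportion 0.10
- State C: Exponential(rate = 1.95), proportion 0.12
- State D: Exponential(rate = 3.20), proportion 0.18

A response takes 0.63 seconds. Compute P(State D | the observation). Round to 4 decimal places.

Apply Bayes' rule: the posterior for each component is proportional to its prior times its likelihood at x.
Component likelihoods at x = 0.63 seconds:
  p_A = 0.50802
  p_B = 0.569676
  p_C = 0.570826
  p_D = 0.426199
Multiply by the mixture weights:
  P(Z=A)·p_A = 0.60 × 0.50802 = 0.304812
  P(Z=B)·p_B = 0.10 × 0.569676 = 0.0569676
  P(Z=C)·p_C = 0.12 × 0.570826 = 0.0684991
  P(Z=D)·p_D = 0.18 × 0.426199 = 0.0767158
Denominator: 0.304812 + 0.0569676 + 0.0684991 + 0.0767158 = 0.506995
Responsibility of State D: 0.0767158 / 0.506995 ≈ 0.1513

0.1513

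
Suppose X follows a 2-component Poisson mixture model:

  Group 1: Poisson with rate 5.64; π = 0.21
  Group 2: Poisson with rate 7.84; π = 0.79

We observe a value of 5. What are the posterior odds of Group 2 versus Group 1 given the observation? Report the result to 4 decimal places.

2.1634

The posterior odds equal the prior odds times the likelihood ratio: (π_i/π_j)·(f_i(x)/f_j(x)).
Poisson probabilities:
  f_1 = 0.168964
  f_2 = 0.0971696
Odds = (0.79/0.21) × (0.0971696/0.168964) = 3.7619 × 0.575091 ≈ 2.1634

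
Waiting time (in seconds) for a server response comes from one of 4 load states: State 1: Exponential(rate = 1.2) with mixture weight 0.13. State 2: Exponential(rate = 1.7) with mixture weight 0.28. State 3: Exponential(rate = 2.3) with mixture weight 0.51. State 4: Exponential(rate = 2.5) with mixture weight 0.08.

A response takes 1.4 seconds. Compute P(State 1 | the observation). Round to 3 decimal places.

The responsibility of component k is π_k f_k(x) divided by Σ_j π_j f_j(x).
Component likelihoods at x = 1.4 seconds:
  p_1 = 1.2·e^(−1.2·1.4) = 1.2·e^(−1.6800) = 0.223649
  p_2 = 1.7·e^(−1.7·1.4) = 1.7·e^(−2.3800) = 0.157336
  p_3 = 2.3·e^(−2.3·1.4) = 2.3·e^(−3.2200) = 0.0918966
  p_4 = 2.5·e^(−2.5·1.4) = 2.5·e^(−3.5000) = 0.0754935
Multiply by the mixture weights:
  π_1·p_1 = 0.13 × 0.223649 = 0.0290743
  π_2·p_2 = 0.28 × 0.157336 = 0.0440541
  π_3·p_3 = 0.51 × 0.0918966 = 0.0468673
  π_4·p_4 = 0.08 × 0.0754935 = 0.00603948
Sum: 0.0290743 + 0.0440541 + 0.0468673 + 0.00603948 = 0.126035
So the posterior for State 1 is 0.0290743 / 0.126035 ≈ 0.231.

0.231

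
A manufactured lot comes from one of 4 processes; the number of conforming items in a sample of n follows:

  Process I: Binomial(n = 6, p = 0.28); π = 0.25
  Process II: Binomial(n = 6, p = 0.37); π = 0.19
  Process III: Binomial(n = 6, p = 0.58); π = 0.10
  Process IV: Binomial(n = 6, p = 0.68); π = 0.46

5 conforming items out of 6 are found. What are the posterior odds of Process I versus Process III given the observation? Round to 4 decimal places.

0.1124

Posterior odds = (P(Z=i) f_i(x)) / (P(Z=j) f_j(x)); the normalising sum cancels.
Binomial probabilities:
  f_I = 0.00743488
  f_II = 0.026212
  f_III = 0.165402
  f_IV = 0.279155
Odds = (0.25/0.10) × (0.00743488/0.165402) = 2.5 × 0.0449504 ≈ 0.1124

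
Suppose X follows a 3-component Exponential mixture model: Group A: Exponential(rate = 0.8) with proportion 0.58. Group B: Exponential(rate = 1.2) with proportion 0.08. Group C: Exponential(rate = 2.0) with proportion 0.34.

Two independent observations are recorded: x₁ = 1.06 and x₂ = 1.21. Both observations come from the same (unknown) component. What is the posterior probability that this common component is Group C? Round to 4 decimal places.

0.1760

The responsibility of component k is w_k f_k(x) divided by Σ_j w_j f_j(x).
Since both observations come from the same component, the likelihood for component k is f_k(x₁)·f_k(x₂).
  f_A = [0.8·e^(−0.8·1.06) = 0.8·e^(−0.8480) = 0.342616] × [0.303874] = 0.104112
  f_B = [1.2·e^(−1.2·1.06) = 1.2·e^(−1.2720) = 0.336325] × [0.280922] = 0.094481
  f_C = [2.0·e^(−2.0·1.06) = 2.0·e^(−2.1200) = 0.240063] × [0.177843] = 0.0426936
Prior × likelihood for each component:
  w_A·f_A = 0.58 × 0.104112 = 0.060385
  w_B·f_B = 0.08 × 0.094481 = 0.00755848
  w_C·f_C = 0.34 × 0.0426936 = 0.0145158
Denominator: 0.060385 + 0.00755848 + 0.0145158 = 0.0824593
So the posterior for Group C is 0.0145158 / 0.0824593 ≈ 0.1760.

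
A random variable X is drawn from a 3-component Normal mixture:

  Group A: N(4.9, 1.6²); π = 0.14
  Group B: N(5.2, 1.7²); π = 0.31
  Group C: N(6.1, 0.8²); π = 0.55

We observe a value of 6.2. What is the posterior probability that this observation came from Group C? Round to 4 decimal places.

0.7593

Posterior ∝ prior × likelihood, so P(k | x) ∝ w_k f_k(x); normalise over all components.
Normal densities:
  L_A = 0.179242
  L_B = 0.197389
  L_C = 0.494797
Prior × likelihood for each component:
  w_A·L_A = 0.14 × 0.179242 = 0.0250938
  w_B·L_B = 0.31 × 0.197389 = 0.0611907
  w_C·L_C = 0.55 × 0.494797 = 0.272138
Marginal: 0.0250938 + 0.0611907 + 0.272138 = 0.358423
Responsibility of Group C: 0.272138 / 0.358423 ≈ 0.7593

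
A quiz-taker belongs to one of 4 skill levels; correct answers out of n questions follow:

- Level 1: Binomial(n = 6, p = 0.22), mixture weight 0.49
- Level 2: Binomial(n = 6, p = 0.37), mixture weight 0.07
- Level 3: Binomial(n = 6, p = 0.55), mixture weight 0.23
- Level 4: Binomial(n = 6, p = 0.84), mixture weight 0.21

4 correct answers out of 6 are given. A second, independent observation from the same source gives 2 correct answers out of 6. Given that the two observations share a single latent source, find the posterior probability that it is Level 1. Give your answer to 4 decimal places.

0.1607

By Bayes' theorem, P(k | x) = π_k f_k(x) / Σ_j π_j f_j(x).
Since both observations come from the same component, the likelihood for component k is f_k(x₁)·f_k(x₂).
  L_1 = [0.0213782] × [0.268729] = 0.00574495
  L_2 = [0.111578] × [0.323487] = 0.0360941
  L_3 = [0.27795] × [0.186066] = 0.051717
  L_4 = [0.191183] × [0.00693633] = 0.00132611
Unnormalised posteriors:
  π_1·L_1 = 0.49 × 0.00574495 = 0.00281503
  π_2·L_2 = 0.07 × 0.0360941 = 0.00252659
  π_3·L_3 = 0.23 × 0.051717 = 0.0118949
  π_4·L_4 = 0.21 × 0.00132611 = 0.000278482
Normaliser: 0.00281503 + 0.00252659 + 0.0118949 + 0.000278482 = 0.017515
P(Level 1 | data) = 0.00281503 / 0.017515 ≈ 0.1607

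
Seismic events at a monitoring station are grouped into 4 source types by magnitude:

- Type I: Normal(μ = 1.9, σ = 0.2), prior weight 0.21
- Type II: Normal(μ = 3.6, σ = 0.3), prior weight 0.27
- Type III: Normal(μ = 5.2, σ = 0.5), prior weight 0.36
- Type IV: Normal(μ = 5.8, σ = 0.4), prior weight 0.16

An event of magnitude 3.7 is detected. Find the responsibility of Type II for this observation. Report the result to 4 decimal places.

The responsibility of component k is π_k f_k(x) divided by Σ_j π_j f_j(x).
Component likelihoods at x = 3.7:
  L_I = 5.13989e-18
  L_II = 1.25794
  L_III = 0.0088637
  L_IV = 1.03212e-06
Weight by the priors:
  π_I·L_I = 0.21 × 5.13989e-18 = 1.07938e-18
  π_II·L_II = 0.27 × 1.25794 = 0.339645
  π_III·L_III = 0.36 × 0.0088637 = 0.00319093
  π_IV·L_IV = 0.16 × 1.03212e-06 = 1.65139e-07
Marginal: 1.07938e-18 + 0.339645 + 0.00319093 + 1.65139e-07 = 0.342836
Responsibility of Type II: 0.339645 / 0.342836 ≈ 0.9907

0.9907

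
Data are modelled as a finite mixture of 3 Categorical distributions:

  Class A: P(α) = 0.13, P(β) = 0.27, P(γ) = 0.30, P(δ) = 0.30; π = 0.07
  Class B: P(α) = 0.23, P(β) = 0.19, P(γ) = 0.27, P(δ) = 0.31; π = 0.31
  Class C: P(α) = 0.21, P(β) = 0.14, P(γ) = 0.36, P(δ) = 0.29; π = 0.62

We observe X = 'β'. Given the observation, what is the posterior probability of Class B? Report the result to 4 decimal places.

By Bayes' theorem, P(k | x) = P(Z=k) f_k(x) / Σ_j P(Z=j) f_j(x).
Categorical probabilities:
  p_A = P(β | comp) = 0.27
  p_B = P(β | comp) = 0.19
  p_C = P(β | comp) = 0.14
Unnormalised posteriors:
  P(Z=A)·p_A = 0.07 × 0.27 = 0.0189
  P(Z=B)·p_B = 0.31 × 0.19 = 0.0589
  P(Z=C)·p_C = 0.62 × 0.14 = 0.0868
Normaliser: 0.0189 + 0.0589 + 0.0868 = 0.1646
Responsibility of Class B: 0.0589 / 0.1646 ≈ 0.3578

0.3578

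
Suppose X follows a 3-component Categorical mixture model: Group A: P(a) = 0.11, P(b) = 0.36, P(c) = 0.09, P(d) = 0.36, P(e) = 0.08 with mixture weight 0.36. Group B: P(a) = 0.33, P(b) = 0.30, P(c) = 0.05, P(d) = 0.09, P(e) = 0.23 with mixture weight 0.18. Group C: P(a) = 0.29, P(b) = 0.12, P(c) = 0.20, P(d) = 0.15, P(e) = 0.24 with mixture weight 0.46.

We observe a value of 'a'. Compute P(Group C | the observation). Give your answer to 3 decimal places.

0.574

By Bayes' theorem, P(k | x) = π_k f_k(x) / Σ_j π_j f_j(x).
Evaluate each component's likelihood at the observed value:
  f_A = 0.11
  f_B = 0.33
  f_C = 0.29
Multiply by the mixture weights:
  π_A·f_A = 0.36 × 0.11 = 0.0396
  π_B·f_B = 0.18 × 0.33 = 0.0594
  π_C·f_C = 0.46 × 0.29 = 0.1334
Denominator: 0.0396 + 0.0594 + 0.1334 = 0.2324
So the posterior for Group C is 0.1334 / 0.2324 ≈ 0.574.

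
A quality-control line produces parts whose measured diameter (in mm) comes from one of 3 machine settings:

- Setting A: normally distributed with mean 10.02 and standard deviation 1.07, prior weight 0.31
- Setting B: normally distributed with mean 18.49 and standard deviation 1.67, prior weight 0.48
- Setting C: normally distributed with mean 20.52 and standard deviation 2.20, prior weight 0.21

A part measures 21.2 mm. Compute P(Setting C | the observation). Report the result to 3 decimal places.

0.542

Apply Bayes' rule: the posterior for each component is proportional to its prior times its likelihood at x.
Component likelihoods at x = 21.2 mm:
  p_A = 7.32599e-25
  p_B = 0.0640284
  p_C = 0.172879
Unnormalised posteriors:
  P(Z=A)·p_A = 0.31 × 7.32599e-25 = 2.27106e-25
  P(Z=B)·p_B = 0.48 × 0.0640284 = 0.0307336
  P(Z=C)·p_C = 0.21 × 0.172879 = 0.0363045
Normaliser: 2.27106e-25 + 0.0307336 + 0.0363045 = 0.0670382
P(Setting C | 21.2 mm) ≈ 0.542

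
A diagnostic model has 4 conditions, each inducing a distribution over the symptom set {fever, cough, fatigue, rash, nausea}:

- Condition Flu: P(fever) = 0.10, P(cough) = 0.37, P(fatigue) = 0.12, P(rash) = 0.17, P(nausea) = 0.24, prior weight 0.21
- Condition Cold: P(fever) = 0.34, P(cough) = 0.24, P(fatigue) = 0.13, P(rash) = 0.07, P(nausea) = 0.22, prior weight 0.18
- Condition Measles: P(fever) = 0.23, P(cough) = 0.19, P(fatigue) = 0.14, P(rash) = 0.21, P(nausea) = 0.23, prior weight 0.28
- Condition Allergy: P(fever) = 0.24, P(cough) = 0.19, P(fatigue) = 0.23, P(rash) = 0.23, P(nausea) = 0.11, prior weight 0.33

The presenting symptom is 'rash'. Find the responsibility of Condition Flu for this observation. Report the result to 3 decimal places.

0.195

Apply Bayes' rule: the posterior for each component is proportional to its prior times its likelihood at x.
Categorical probabilities:
  p_Flu = 0.17
  p_Cold = 0.07
  p_Measles = 0.21
  p_Allergy = 0.23
Unnormalised posteriors:
  P(Z=Flu)·p_Flu = 0.21 × 0.17 = 0.0357
  P(Z=Cold)·p_Cold = 0.18 × 0.07 = 0.0126
  P(Z=Measles)·p_Measles = 0.28 × 0.21 = 0.0588
  P(Z=Allergy)·p_Allergy = 0.33 × 0.23 = 0.0759
Sum: 0.0357 + 0.0126 + 0.0588 + 0.0759 = 0.183
So the posterior for Condition Flu is 0.0357 / 0.183 ≈ 0.195.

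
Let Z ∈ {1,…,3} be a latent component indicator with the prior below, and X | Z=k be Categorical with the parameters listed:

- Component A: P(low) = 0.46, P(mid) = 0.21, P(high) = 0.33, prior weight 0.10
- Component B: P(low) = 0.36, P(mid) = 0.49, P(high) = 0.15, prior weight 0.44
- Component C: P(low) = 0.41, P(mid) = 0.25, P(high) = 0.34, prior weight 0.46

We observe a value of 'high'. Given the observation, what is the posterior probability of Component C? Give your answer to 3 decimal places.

P(component k | x) = π_k·f_k(x) / marginal(x), where marginal(x) = Σ_j π_j·f_j(x).
Categorical probabilities:
  f_A = 0.33
  f_B = 0.15
  f_C = 0.34
Weight by the priors:
  π_A·f_A = 0.10 × 0.33 = 0.033
  π_B·f_B = 0.44 × 0.15 = 0.066
  π_C·f_C = 0.46 × 0.34 = 0.1564
Evidence: 0.033 + 0.066 + 0.1564 = 0.2554
P(Component C | 'high') = 0.1564 / 0.2554 ≈ 0.612

0.612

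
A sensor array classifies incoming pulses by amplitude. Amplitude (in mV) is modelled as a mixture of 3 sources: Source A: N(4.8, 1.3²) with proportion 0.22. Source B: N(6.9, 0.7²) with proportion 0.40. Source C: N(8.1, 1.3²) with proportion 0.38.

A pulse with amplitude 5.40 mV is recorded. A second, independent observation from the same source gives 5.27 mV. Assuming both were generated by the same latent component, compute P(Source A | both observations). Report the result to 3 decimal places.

P(component k | x) = π_k·f_k(x) / marginal(x), where marginal(x) = Σ_j π_j·f_j(x).
Since both observations come from the same component, the likelihood for component k is f_k(x₁)·f_k(x₂).
  f_A = [0.275874] × [0.287464] = 0.0793038
  f_B = [0.057373] × [0.037878] = 0.00217317
  f_C = [0.0355041] × [0.0287017] = 0.00101903
Prior × likelihood for each component:
  π_A·f_A = 0.22 × 0.0793038 = 0.0174468
  π_B·f_B = 0.40 × 0.00217317 = 0.000869268
  π_C·f_C = 0.38 × 0.00101903 = 0.00038723
Denominator: 0.0174468 + 0.000869268 + 0.00038723 = 0.0187033
So the posterior for Source A is 0.0174468 / 0.0187033 ≈ 0.933.

0.933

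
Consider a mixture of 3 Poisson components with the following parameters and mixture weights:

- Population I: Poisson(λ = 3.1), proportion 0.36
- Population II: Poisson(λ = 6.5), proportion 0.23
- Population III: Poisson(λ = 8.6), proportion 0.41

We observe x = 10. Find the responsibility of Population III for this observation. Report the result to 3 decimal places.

0.777

Posterior ∝ prior × likelihood, so P(k | x) ∝ w_k f_k(x); normalise over all components.
Evaluate each component's likelihood at the observed value:
  L_I = e^(−3.1)·3.1^10/10! = 0.00101752
  L_II = e^(−6.5)·6.5^10/10! = 0.0557772
  L_III = e^(−8.6)·8.6^10/10! = 0.112277
Weight by the priors:
  w_I·L_I = 0.36 × 0.00101752 = 0.000366306
  w_II·L_II = 0.23 × 0.0557772 = 0.0128287
  w_III·L_III = 0.41 × 0.112277 = 0.0460334
Denominator: 0.000366306 + 0.0128287 + 0.0460334 = 0.0592284
So the posterior for Population III is 0.0460334 / 0.0592284 ≈ 0.777.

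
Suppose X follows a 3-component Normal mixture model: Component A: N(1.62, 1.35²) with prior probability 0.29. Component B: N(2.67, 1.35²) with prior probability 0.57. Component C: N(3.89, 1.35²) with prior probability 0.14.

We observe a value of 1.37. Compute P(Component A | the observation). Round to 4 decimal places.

0.4267

Posterior ∝ prior × likelihood, so P(k | x) ∝ π_k f_k(x); normalise over all components.
Normal densities:
  L_A = 0.290489
  L_B = 0.185873
  L_C = 0.0517534
Prior × likelihood for each component:
  π_A·L_A = 0.29 × 0.290489 = 0.0842418
  π_B·L_B = 0.57 × 0.185873 = 0.105948
  π_C·L_C = 0.14 × 0.0517534 = 0.00724547
Evidence: 0.0842418 + 0.105948 + 0.00724547 = 0.197435
So the posterior for Component A is 0.0842418 / 0.197435 ≈ 0.4267.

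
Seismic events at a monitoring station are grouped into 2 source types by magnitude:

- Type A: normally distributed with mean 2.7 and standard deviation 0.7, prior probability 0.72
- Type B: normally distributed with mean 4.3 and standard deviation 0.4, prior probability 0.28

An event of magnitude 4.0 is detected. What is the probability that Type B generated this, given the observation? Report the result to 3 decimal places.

P(component k | x) = P(Z=k)·f_k(x) / marginal(x), where marginal(x) = Σ_j P(Z=j)·f_j(x).
Normal densities:
  f_A = (1/(0.7·√(2π)))·exp(−(4.0−2.7)²/(2·0.7²)) = 0.569918·exp(-1.72449) = 0.101596
  f_B = (1/(0.4·√(2π)))·exp(−(4.0−4.3)²/(2·0.4²)) = 0.997356·exp(-0.28125) = 0.752844
Prior × likelihood for each component:
  P(Z=A)·f_A = 0.72 × 0.101596 = 0.073149
  P(Z=B)·f_B = 0.28 × 0.752844 = 0.210796
Sum: 0.073149 + 0.210796 = 0.283945
So the posterior for Type B is 0.210796 / 0.283945 ≈ 0.742.

0.742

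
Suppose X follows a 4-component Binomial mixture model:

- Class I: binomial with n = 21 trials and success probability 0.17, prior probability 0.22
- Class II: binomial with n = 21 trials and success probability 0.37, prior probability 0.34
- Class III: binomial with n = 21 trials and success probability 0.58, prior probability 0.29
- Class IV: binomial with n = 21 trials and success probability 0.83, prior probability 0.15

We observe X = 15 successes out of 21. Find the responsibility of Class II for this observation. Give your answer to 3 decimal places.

P(component k | x) = π_k·f_k(x) / marginal(x), where marginal(x) = Σ_j π_j·f_j(x).
Evaluate each component's likelihood at the observed value:
  f_I = C(21,15)·0.17^15·0.83^6 = 54264·2.86242e-12·0.32694 = 5.07825e-08
  f_II = C(21,15)·0.37^15·0.63^6 = 54264·3.33446e-07·0.0625235 = 0.00113131
  f_III = C(21,15)·0.58^15·0.42^6 = 54264·0.000282761·0.00548903 = 0.0842224
  f_IV = C(21,15)·0.83^15·0.17^6 = 54264·0.0611183·2.41376e-05 = 0.0800528
Unnormalised posteriors:
  π_I·f_I = 0.22 × 5.07825e-08 = 1.11722e-08
  π_II·f_II = 0.34 × 0.00113131 = 0.000384645
  π_III·f_III = 0.29 × 0.0842224 = 0.0244245
  π_IV·f_IV = 0.15 × 0.0800528 = 0.0120079
Marginal: 1.11722e-08 + 0.000384645 + 0.0244245 + 0.0120079 = 0.0368171
P(Class II | x) ≈ 0.010

0.010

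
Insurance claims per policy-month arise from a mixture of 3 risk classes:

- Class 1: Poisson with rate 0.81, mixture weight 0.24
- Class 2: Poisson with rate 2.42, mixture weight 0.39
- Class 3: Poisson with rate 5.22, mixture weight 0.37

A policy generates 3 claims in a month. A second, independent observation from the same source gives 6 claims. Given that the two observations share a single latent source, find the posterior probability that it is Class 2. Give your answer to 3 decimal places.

Posterior ∝ prior × likelihood, so P(k | x) ∝ w_k f_k(x); normalise over all components.
Since both observations come from the same component, the likelihood for component k is f_k(x₁)·f_k(x₂).
  f_1 = [e^(−0.81)·0.81^3/3! = 0.0394026] × [0.000174501] = 6.87582e-06
  f_2 = [e^(−2.42)·2.42^3/3! = 0.21004] × [0.0248066] = 0.00521038
  f_3 = [e^(−5.22)·5.22^3/3! = 0.128187] × [0.15194] = 0.0194767
Weight by the priors:
  w_1·f_1 = 0.24 × 6.87582e-06 = 1.6502e-06
  w_2·f_2 = 0.39 × 0.00521038 = 0.00203205
  w_3·f_3 = 0.37 × 0.0194767 = 0.0072064
Normaliser: 1.6502e-06 + 0.00203205 + 0.0072064 = 0.00924009
P(Class 2 | x₁, x₂) ≈ 0.220

0.220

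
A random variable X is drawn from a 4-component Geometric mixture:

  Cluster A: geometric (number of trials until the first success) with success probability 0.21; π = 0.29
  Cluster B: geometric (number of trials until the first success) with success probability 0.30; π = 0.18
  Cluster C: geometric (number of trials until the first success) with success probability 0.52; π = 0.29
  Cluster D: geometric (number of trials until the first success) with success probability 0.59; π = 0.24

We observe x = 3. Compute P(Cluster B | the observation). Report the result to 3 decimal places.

Posterior ∝ prior × likelihood, so P(k | x) ∝ π_k f_k(x); normalise over all components.
Evaluate each component's likelihood at the observed value:
  p_A = 0.21·(1−0.21)^2 = 0.21·0.6241 = 0.131061
  p_B = 0.30·(1−0.30)^2 = 0.30·0.49 = 0.147
  p_C = 0.52·(1−0.52)^2 = 0.52·0.2304 = 0.119808
  p_D = 0.59·(1−0.59)^2 = 0.59·0.1681 = 0.099179
Weight by the priors:
  π_A·p_A = 0.29 × 0.131061 = 0.0380077
  π_B·p_B = 0.18 × 0.147 = 0.02646
  π_C·p_C = 0.29 × 0.119808 = 0.0347443
  π_D·p_D = 0.24 × 0.099179 = 0.023803
Normaliser: 0.0380077 + 0.02646 + 0.0347443 + 0.023803 = 0.123015
P(Cluster B | x) ≈ 0.215

0.215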